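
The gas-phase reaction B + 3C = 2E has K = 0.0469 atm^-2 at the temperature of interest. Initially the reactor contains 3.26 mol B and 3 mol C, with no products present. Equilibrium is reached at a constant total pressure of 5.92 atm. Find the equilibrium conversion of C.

Basis: 3 mol C initially; let X = conversion of C. Extent ξ = X.
At extent ξ: n_B = 3.26 − X; n_C = 3 − 3X; n_E = 2X.
Summing: n_T = 6.26 − 2X.
Mole fractions y_i = n_i/n_T; K = p_E^2 / (p_B p_C^3) with p_i = y_i·P.
Equating to 0.0469 atm^-2 and solving on 0 < X < 1: X = 0.438.

X = 0.438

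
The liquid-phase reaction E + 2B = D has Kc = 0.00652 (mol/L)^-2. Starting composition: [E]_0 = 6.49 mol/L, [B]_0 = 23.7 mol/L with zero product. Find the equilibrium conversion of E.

X = 0.616

Let X = conversion of E; extent ξ = 6.49·X mol/L.
Concentrations: [E] = 6.49 − 6.49X; [B] = 23.7 − 13X; [D] = 6.49X.
Kc = [D] / ([E] [B]^2).
Equating to 0.00652 (mol/L)^-2: the physical root is X = 0.616.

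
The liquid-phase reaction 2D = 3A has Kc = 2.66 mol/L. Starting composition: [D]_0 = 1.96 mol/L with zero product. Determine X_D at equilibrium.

X = 0.478

Let X = conversion of D; extent ξ = 1.96X/2 mol/L.
Concentrations: [D] = 1.96 − 1.96X; [A] = 2.94X.
Kc = [A]^3 / ([D]^2).
Solving Kc = 2.66 for X ∈ (0,1): X = 0.478.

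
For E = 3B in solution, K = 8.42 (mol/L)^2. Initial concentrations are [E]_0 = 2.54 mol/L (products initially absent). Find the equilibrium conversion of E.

Let X = conversion of E; extent ξ = 2.54·X mol/L.
Concentrations: [E] = 2.54 − 2.54X; [B] = 7.62X.
K = [B]^3 / ([E]).
Solving K = 8.42 for X ∈ (0,1): X = 0.320.

X = 0.320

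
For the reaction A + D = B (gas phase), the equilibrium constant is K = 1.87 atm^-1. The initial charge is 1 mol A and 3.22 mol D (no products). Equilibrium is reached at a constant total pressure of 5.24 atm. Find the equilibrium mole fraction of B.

Basis: 1 mol A initially; let X = conversion of A. Extent ξ = X.
Species balance: n_A = 1 − X; n_D = 3.22 − X; n_B = X.
Total moles n_T = 4.22 − X.
y_i = n_i/n_T, p_i = y_i·P. K = p_B / (p_A p_D).
Setting this equal to 1.87 atm^-1 and taking the physical root (0 < X < 1) gives X = 0.873.
Then n_B = 0.873, n_T = 3.35, so y_B = 0.261.

y_B = 0.261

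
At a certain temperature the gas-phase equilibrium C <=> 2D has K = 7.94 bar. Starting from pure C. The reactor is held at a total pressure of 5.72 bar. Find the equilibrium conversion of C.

Take 1 mol C as basis and let X be its fractional conversion, so ξ = X.
Moles: n_C = 1 − X; n_D = 2X.
n_T = Σnᵢ = 1 + X.
Mole fractions y_i = n_i/n_T; K = p_D^2 / (p_C) with p_i = y_i·P.
Equating to 7.94 bar and solving on 0 < X < 1: X = 0.508.

X = 0.508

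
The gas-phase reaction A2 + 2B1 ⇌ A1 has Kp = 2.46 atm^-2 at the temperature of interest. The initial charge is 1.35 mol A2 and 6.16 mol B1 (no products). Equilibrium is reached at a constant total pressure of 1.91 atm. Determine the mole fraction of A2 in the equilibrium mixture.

y_A2 = 0.043

Basis: 1.35 mol A2 initially; let X = conversion of A2. Extent ξ = 1.35X.
Mole table: n_A2 = 1.35 − 1.35X; n_B1 = 6.16 − 2.7X; n_A1 = 1.35X.
n_T = Σnᵢ = 7.51 − 2.7X.
With p_i = (n_i/n_T)P, Kp = p_A1 / (p_A2 p_B1^2).
Substituting and setting equal to 2.46 atm^-2 gives a polynomial in X; the root in (0,1) is X = 0.832.
Then n_A2 = 0.226, n_T = 5.26, so y_A2 = 0.043.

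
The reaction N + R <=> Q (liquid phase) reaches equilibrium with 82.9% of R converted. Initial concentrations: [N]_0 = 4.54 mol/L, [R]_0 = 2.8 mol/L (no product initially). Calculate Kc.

Let X = conversion of R.
Concentrations: [N] = 4.54 − 2.8X; [R] = 2.8 − 2.8X; [Q] = 2.8X.
At X = 0.829: [N] = 2.22, [R] = 0.479, [Q] = 2.32.
Kc = [Q] / ([N] [R]) = 2.18 L/mol.

Kc = 2.18 L/mol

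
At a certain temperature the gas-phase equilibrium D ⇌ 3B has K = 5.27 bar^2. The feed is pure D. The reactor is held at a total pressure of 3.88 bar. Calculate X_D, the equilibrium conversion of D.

Take 1 mol D as basis and let X be its fractional conversion, so ξ = X.
Species balance: n_D = 1 − X; n_B = 3X.
Total moles n_T = 1 + 2X.
y_i = n_i/n_T, p_i = y_i·P. K = p_B^3 / (p_D).
Substituting and setting equal to 5.27 bar^2 gives a polynomial in X; the root in (0,1) is X = 0.284.

X = 0.284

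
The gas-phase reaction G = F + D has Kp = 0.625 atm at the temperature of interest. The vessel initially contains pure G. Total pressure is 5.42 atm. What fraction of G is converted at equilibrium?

Basis: 1 mol G initially; let X = conversion of G. Extent ξ = X.
At extent ξ: n_G = 1 − X; n_F = X; n_D = X.
n_T = Σnᵢ = 1 + X.
y_i = n_i/n_T, p_i = y_i·P. Kp = p_F p_D / (p_G).
This yields a degree-2 equation in X; solving on (0,1), X = 0.322.

X = 0.322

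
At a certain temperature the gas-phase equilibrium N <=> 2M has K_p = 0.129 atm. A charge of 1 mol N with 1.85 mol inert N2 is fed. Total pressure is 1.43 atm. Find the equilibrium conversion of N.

X = 0.231

Let X = conversion of N (basis 1 mol N); extent of reaction ξ = X.
Species balance: n_N = 1 − X; n_M = 2X; n_I = 1.85 (inert).
Summing: n_T = 2.85 + X.
Mole fractions y_i = n_i/n_T; K_p = p_M^2 / (p_N) with p_i = y_i·P.
Equating to 0.129 atm and solving on 0 < X < 1: X = 0.231.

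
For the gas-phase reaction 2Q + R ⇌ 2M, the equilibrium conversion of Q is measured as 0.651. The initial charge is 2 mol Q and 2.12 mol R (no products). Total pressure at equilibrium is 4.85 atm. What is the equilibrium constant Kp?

Basis: 2 mol Q initially; let X = conversion of Q. Extent ξ = X.
Moles: n_Q = 2 − 2X; n_R = 2.12 − X; n_M = 2X.
Total moles n_T = 4.12 − X.
At X = 0.651: n_Q = 0.698, n_R = 1.47, n_M = 1.3, n_T = 3.47.
p_i = (n_i/n_T)·P. Kp = p_M^2 / (p_Q^2 p_R) = 1.69 atm^-1.

Kp = 1.69 atm^-1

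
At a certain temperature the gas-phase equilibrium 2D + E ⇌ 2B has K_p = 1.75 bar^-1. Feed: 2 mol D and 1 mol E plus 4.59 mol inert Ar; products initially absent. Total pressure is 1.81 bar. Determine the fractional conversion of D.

Take 2 mol D as basis and let X be its fractional conversion, so ξ = X.
Species balance: n_D = 2 − 2X; n_E = 1 − X; n_B = 2X; n_I = 4.59 (inert).
Summing: n_T = 7.59 − X.
With p_i = (n_i/n_T)P, K_p = p_B^2 / (p_D^2 p_E).
Equating to 1.75 bar^-1 and solving on 0 < X < 1: X = 0.348.

X = 0.348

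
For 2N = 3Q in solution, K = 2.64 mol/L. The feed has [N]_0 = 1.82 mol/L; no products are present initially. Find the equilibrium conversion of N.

Let X = conversion of N; extent ξ = 1.82X/2 mol/L.
Concentrations: [N] = 1.82 − 1.82X; [Q] = 2.73X.
K = [Q]^3 / ([N]^2).
This equals 2.64 at X = 0.485 (the root in 0 < X < 1).

X = 0.485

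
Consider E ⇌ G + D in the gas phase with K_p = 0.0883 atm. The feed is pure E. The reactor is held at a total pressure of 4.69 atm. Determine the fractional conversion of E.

Basis: 1 mol E initially; let X = conversion of E. Extent ξ = X.
Mole table: n_E = 1 − X; n_G = X; n_D = X.
Total moles n_T = 1 + X.
Mole fractions y_i = n_i/n_T; K_p = p_G p_D / (p_E) with p_i = y_i·P.
Equating to 0.0883 atm and solving on 0 < X < 1: X = 0.136.

X = 0.136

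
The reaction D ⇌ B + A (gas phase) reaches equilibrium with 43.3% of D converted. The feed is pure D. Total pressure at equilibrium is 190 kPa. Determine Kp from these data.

Kp = 43.8 kPa

Basis: 1 mol D initially; let X = conversion of D. Extent ξ = X.
Species balance: n_D = 1 − X; n_B = X; n_A = X.
Summing: n_T = 1 + X.
At X = 0.433: n_D = 0.567, n_B = 0.433, n_A = 0.433, n_T = 1.43.
p_i = (n_i/n_T)·P. Kp = p_B p_A / (p_D) = 43.8 kPa.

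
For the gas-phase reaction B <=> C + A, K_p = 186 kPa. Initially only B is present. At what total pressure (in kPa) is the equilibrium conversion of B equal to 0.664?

P = 236 kPa

Basis: 1 mol B initially; let X = conversion of B. Extent ξ = X.
At extent ξ: n_B = 1 − X; n_C = X; n_A = X.
n_T = Σnᵢ = 1 + X.
K_p = p_C p_A / (p_B) with p_i = (n_i/n_T)·P.
At X = 0.664: the mole-fraction product g(X) = Π y_i^ν_i = 0.7886. Since K_p = g(X)·P^{1}, P = (K_p/g)^(1/1) = (186/0.7886)^(1/1) = 236 kPa.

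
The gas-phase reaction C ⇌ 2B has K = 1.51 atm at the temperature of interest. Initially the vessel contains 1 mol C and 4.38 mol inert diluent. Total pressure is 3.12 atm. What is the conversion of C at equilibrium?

Let X = conversion of C (basis 1 mol C); extent of reaction ξ = X.
Mole table: n_C = 1 − X; n_B = 2X; n_I = 4.38 (inert).
n_T = Σnᵢ = 5.38 + X.
Mole fractions y_i = n_i/n_T; K = p_B^2 / (p_C) with p_i = y_i·P.
Setting this equal to 1.51 atm and taking the physical root (0 < X < 1) gives X = 0.561.

X = 0.561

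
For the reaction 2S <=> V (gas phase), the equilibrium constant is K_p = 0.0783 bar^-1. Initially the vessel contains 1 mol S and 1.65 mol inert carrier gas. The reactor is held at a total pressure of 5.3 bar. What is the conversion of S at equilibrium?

X = 0.206

Let X = conversion of S (basis 1 mol S); extent of reaction ξ = 0.5X.
Moles: n_S = 1 − X; n_V = 0.5X; n_I = 1.65 (inert).
Total moles n_T = 2.65 − 0.5X.
With p_i = (n_i/n_T)P, K_p = p_V / (p_S^2).
Equating to 0.0783 bar^-1 and solving on 0 < X < 1: X = 0.206.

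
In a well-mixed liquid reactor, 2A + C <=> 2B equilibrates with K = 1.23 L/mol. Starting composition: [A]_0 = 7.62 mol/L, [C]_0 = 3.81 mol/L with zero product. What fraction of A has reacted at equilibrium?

X = 0.583

Let X = conversion of A; extent ξ = 7.62X/2 mol/L.
Concentrations: [A] = 7.62 − 7.62X; [C] = 3.81 − 3.81X; [B] = 7.62X.
K = [B]^2 / ([A]^2 [C]).
Solving K = 1.23 for X ∈ (0,1): X = 0.583.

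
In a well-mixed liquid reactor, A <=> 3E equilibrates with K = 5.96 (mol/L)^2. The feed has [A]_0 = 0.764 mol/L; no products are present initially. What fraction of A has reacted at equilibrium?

Let X = conversion of A; extent ξ = 0.764·X mol/L.
Concentrations: [A] = 0.764 − 0.764X; [E] = 2.29X.
K = [E]^3 / ([A]).
Setting equal to 5.96 and solving for X on (0,1) gives X = 0.553.

X = 0.553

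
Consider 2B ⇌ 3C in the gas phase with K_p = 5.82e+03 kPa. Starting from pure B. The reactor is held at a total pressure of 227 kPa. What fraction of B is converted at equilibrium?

X = 0.786

Let X = conversion of B (basis 1 mol B); extent of reaction ξ = 0.5X.
At extent ξ: n_B = 1 − X; n_C = 1.5X.
n_T = Σnᵢ = 1 + 0.5X.
Mole fractions y_i = n_i/n_T; K_p = p_C^3 / (p_B^2) with p_i = y_i·P.
This yields a degree-3 equation in X; solving on (0,1), X = 0.786.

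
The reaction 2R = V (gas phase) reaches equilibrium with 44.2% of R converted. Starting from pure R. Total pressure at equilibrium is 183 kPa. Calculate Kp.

Kp = 0.00302 kPa^-1

Let X = conversion of R (basis 1 mol R); extent of reaction ξ = 0.5X.
Species balance: n_R = 1 − X; n_V = 0.5X.
Total moles n_T = 1 − 0.5X.
At X = 0.442: n_R = 0.558, n_V = 0.221, n_T = 0.779.
p_i = (n_i/n_T)·P. Kp = p_V / (p_R^2) = 0.00302 kPa^-1.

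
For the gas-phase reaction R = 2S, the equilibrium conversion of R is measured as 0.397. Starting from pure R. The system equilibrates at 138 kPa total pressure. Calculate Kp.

Kp = 103 kPa

Basis: 1 mol R initially; let X = conversion of R. Extent ξ = X.
Moles: n_R = 1 − X; n_S = 2X.
n_T = Σnᵢ = 1 + X.
At X = 0.397: n_R = 0.603, n_S = 0.794, n_T = 1.4.
p_i = (n_i/n_T)·P. Kp = p_S^2 / (p_R) = 103 kPa.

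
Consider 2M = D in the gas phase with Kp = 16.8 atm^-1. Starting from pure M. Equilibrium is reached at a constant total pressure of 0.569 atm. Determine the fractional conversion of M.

Basis: 1 mol M initially; let X = conversion of M. Extent ξ = 0.5X.
Mole table: n_M = 1 − X; n_D = 0.5X.
Total moles n_T = 1 − 0.5X.
y_i = n_i/n_T, p_i = y_i·P. Kp = p_D / (p_M^2).
This yields a degree-2 equation in X; solving on (0,1), X = 0.840.

X = 0.840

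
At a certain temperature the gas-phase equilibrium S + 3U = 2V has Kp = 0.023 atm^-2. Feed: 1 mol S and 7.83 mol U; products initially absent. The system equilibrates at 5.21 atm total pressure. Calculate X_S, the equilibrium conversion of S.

X = 0.537

Basis: 1 mol S initially; let X = conversion of S. Extent ξ = X.
Species balance: n_S = 1 − X; n_U = 7.83 − 3X; n_V = 2X.
Total moles n_T = 8.83 − 2X.
Mole fractions y_i = n_i/n_T; Kp = p_V^2 / (p_S p_U^3) with p_i = y_i·P.
Substituting and setting equal to 0.023 atm^-2 gives a polynomial in X; the root in (0,1) is X = 0.537.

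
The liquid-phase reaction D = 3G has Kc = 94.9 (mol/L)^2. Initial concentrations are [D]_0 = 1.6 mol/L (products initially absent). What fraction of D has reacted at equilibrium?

X = 0.724

Let X = conversion of D; extent ξ = 1.6·X mol/L.
Concentrations: [D] = 1.6 − 1.6X; [G] = 4.8X.
Kc = [G]^3 / ([D]).
Equating to 94.9 (mol/L)^2: the physical root is X = 0.724.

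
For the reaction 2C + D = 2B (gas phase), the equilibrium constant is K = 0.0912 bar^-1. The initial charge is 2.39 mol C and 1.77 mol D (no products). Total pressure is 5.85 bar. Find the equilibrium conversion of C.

X = 0.308

Basis: 2.39 mol C initially; let X = conversion of C. Extent ξ = 1.2X.
Moles: n_C = 2.39 − 2.39X; n_D = 1.77 − 1.2X; n_B = 2.39X.
n_T = Σnᵢ = 4.16 − 1.2X.
Mole fractions y_i = n_i/n_T; K = p_B^2 / (p_C^2 p_D) with p_i = y_i·P.
This yields a degree-3 equation in X; solving on (0,1), X = 0.308.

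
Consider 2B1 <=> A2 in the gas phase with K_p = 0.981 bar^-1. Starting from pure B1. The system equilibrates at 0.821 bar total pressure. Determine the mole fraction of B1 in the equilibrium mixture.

y_B1 = 0.655

Let X = conversion of B1 (basis 1 mol B1); extent of reaction ξ = 0.5X.
Species balance: n_B1 = 1 − X; n_A2 = 0.5X.
Total moles n_T = 1 − 0.5X.
Mole fractions y_i = n_i/n_T; K_p = p_A2 / (p_B1^2) with p_i = y_i·P.
Substituting and setting equal to 0.981 bar^-1 gives a polynomial in X; the root in (0,1) is X = 0.513.
Then n_B1 = 0.487, n_T = 0.743, so y_B1 = 0.655.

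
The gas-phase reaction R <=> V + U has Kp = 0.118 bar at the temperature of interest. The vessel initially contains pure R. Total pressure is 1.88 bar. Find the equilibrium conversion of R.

Let X = conversion of R (basis 1 mol R); extent of reaction ξ = X.
Species balance: n_R = 1 − X; n_V = X; n_U = X.
Total moles n_T = 1 + X.
y_i = n_i/n_T, p_i = y_i·P. Kp = p_V p_U / (p_R).
Setting this equal to 0.118 bar and taking the physical root (0 < X < 1) gives X = 0.243.

X = 0.243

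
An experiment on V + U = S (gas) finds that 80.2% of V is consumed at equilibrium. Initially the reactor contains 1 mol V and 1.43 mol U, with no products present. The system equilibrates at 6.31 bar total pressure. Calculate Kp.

Kp = 1.66 bar^-1

Take 1 mol V as basis and let X be its fractional conversion, so ξ = X.
Mole table: n_V = 1 − X; n_U = 1.43 − X; n_S = X.
Summing: n_T = 2.43 − X.
At X = 0.802: n_V = 0.198, n_U = 0.628, n_S = 0.802, n_T = 1.63.
p_i = (n_i/n_T)·P. Kp = p_S / (p_V p_U) = 1.66 bar^-1.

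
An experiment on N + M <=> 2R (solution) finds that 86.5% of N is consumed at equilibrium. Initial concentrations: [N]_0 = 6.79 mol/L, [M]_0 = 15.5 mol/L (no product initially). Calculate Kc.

Let X = conversion of N.
Concentrations: [N] = 6.79 − 6.79X; [M] = 15.5 − 6.79X; [R] = 13.6X.
At X = 0.865: [N] = 0.917, [M] = 9.63, [R] = 11.7.
Kc = [R]^2 / ([N] [M]) = 15.6.

Kc = 15.6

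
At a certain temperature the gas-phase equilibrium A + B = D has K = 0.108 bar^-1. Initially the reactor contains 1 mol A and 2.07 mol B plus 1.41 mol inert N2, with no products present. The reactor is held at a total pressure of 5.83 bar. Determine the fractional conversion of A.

Let X = conversion of A (basis 1 mol A); extent of reaction ξ = X.
Mole table: n_A = 1 − X; n_B = 2.07 − X; n_D = X; n_I = 1.41 (inert).
Total moles n_T = 4.48 − X.
y_i = n_i/n_T, p_i = y_i·P. K = p_D / (p_A p_B).
This yields a degree-2 equation in X; solving on (0,1), X = 0.215.

X = 0.215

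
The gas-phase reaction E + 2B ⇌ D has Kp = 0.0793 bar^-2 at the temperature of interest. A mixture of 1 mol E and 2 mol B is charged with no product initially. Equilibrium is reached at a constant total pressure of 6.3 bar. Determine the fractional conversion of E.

X = 0.459

Take 1 mol E as basis and let X be its fractional conversion, so ξ = X.
Moles: n_E = 1 − X; n_B = 2 − 2X; n_D = X.
Total moles n_T = 3 − 2X.
With p_i = (n_i/n_T)P, Kp = p_D / (p_E p_B^2).
Substituting and setting equal to 0.0793 bar^-2 gives a polynomial in X; the root in (0,1) is X = 0.459.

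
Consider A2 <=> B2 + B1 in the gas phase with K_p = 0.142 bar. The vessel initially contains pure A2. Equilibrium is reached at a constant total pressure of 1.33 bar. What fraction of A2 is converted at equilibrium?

Let X = conversion of A2 (basis 1 mol A2); extent of reaction ξ = X.
Species balance: n_A2 = 1 − X; n_B2 = X; n_B1 = X.
Summing: n_T = 1 + X.
With p_i = (n_i/n_T)P, K_p = p_B2 p_B1 / (p_A2).
Substituting and setting equal to 0.142 bar gives a polynomial in X; the root in (0,1) is X = 0.311.

X = 0.311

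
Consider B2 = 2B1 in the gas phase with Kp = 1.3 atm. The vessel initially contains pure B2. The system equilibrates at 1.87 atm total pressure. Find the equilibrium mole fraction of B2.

y_B2 = 0.444

Take 1 mol B2 as basis and let X be its fractional conversion, so ξ = X.
Moles: n_B2 = 1 − X; n_B1 = 2X.
Total moles n_T = 1 + X.
y_i = n_i/n_T, p_i = y_i·P. Kp = p_B1^2 / (p_B2).
Substituting and setting equal to 1.3 atm gives a polynomial in X; the root in (0,1) is X = 0.385.
Then n_B2 = 0.615, n_T = 1.38, so y_B2 = 0.444.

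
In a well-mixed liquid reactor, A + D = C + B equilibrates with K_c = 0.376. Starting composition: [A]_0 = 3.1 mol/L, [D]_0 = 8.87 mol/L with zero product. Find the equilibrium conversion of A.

Let X = conversion of A; extent ξ = 3.1·X mol/L.
Concentrations: [A] = 3.1 − 3.1X; [D] = 8.87 − 3.1X; [C] = 3.1X; [B] = 3.1X.
K_c = [C] [B] / ([A] [D]).
This equals 0.376 at X = 0.591 (the root in 0 < X < 1).

X = 0.591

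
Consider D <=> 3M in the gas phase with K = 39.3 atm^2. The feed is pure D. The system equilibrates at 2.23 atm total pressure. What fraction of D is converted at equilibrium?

Let X = conversion of D (basis 1 mol D); extent of reaction ξ = X.
Mole table: n_D = 1 − X; n_M = 3X.
Summing: n_T = 1 + 2X.
y_i = n_i/n_T, p_i = y_i·P. K = p_M^3 / (p_D).
Substituting and setting equal to 39.3 atm^2 gives a polynomial in X; the root in (0,1) is X = 0.762.

X = 0.762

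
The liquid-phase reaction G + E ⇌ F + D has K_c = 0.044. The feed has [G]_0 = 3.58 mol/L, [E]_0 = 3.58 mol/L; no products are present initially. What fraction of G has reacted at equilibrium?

Let X = conversion of G; extent ξ = 3.58·X mol/L.
Concentrations: [G] = 3.58 − 3.58X; [E] = 3.58 − 3.58X; [F] = 3.58X; [D] = 3.58X.
K_c = [F] [D] / ([G] [E]).
Solving K_c = 0.044 for X ∈ (0,1): X = 0.173.

X = 0.173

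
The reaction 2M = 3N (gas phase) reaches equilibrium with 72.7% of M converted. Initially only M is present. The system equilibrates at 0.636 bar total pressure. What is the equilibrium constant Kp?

Kp = 8.12 bar

Take 1 mol M as basis and let X be its fractional conversion, so ξ = 0.5X.
At extent ξ: n_M = 1 − X; n_N = 1.5X.
Summing: n_T = 1 + 0.5X.
At X = 0.727: n_M = 0.273, n_N = 1.09, n_T = 1.36.
p_i = (n_i/n_T)·P. Kp = p_N^3 / (p_M^2) = 8.12 bar.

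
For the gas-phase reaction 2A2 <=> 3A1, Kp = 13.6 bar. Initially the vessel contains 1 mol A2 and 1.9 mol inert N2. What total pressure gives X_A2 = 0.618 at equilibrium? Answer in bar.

Basis: 1 mol A2 initially; let X = conversion of A2. Extent ξ = 0.5X.
Moles: n_A2 = 1 − X; n_A1 = 1.5X; n_I = 1.9 (inert).
n_T = Σnᵢ = 2.9 + 0.5X.
Kp = p_A1^3 / (p_A2^2) with p_i = (n_i/n_T)·P.
At X = 0.618: the mole-fraction product g(X) = Π y_i^ν_i = 1.701. Since Kp = g(X)·P^{1}, P = (Kp/g)^(1/1) = (13.6/1.701)^(1/1) = 7.99 bar.

P = 7.99 bar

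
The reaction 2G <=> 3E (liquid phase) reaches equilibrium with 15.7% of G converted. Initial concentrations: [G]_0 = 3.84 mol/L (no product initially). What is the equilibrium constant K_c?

K_c = 0.0706 mol/L

Let X = conversion of G.
Concentrations: [G] = 3.84 − 3.84X; [E] = 5.76X.
At X = 0.157: [G] = 3.24, [E] = 0.904.
K_c = [E]^3 / ([G]^2) = 0.0706 mol/L.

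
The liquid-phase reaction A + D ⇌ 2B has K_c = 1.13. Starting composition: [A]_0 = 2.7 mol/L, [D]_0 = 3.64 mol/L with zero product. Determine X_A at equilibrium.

Let X = conversion of A; extent ξ = 2.7·X mol/L.
Concentrations: [A] = 2.7 − 2.7X; [D] = 3.64 − 2.7X; [B] = 5.4X.
K_c = [B]^2 / ([A] [D]).
Equating to 1.13: the physical root is X = 0.401.

X = 0.401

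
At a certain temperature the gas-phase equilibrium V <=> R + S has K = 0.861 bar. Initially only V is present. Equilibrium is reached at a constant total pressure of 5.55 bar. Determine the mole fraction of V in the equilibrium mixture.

Let X = conversion of V (basis 1 mol V); extent of reaction ξ = X.
Species balance: n_V = 1 − X; n_R = X; n_S = X.
n_T = Σnᵢ = 1 + X.
With p_i = (n_i/n_T)P, K = p_R p_S / (p_V).
Substituting and setting equal to 0.861 bar gives a polynomial in X; the root in (0,1) is X = 0.366.
Then n_V = 0.634, n_T = 1.37, so y_V = 0.464.

y_V = 0.464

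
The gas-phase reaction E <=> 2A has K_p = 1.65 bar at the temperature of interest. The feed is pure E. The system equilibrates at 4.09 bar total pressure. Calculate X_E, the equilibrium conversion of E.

X = 0.303

Let X = conversion of E (basis 1 mol E); extent of reaction ξ = X.
Moles: n_E = 1 − X; n_A = 2X.
Summing: n_T = 1 + X.
y_i = n_i/n_T, p_i = y_i·P. K_p = p_A^2 / (p_E).
Equating to 1.65 bar and solving on 0 < X < 1: X = 0.303.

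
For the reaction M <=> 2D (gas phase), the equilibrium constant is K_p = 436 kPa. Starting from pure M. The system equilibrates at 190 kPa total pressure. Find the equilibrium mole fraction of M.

y_M = 0.247

Take 1 mol M as basis and let X be its fractional conversion, so ξ = X.
Moles: n_M = 1 − X; n_D = 2X.
Total moles n_T = 1 + X.
y_i = n_i/n_T, p_i = y_i·P. K_p = p_D^2 / (p_M).
Setting this equal to 436 kPa and taking the physical root (0 < X < 1) gives X = 0.604.
Then n_M = 0.396, n_T = 1.6, so y_M = 0.247.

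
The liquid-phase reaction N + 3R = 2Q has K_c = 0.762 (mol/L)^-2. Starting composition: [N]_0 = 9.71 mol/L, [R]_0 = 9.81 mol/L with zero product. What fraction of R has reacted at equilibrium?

X = 0.821

Let X = conversion of R; extent ξ = 9.81X/3 mol/L.
Concentrations: [N] = 9.71 − 3.27X; [R] = 9.81 − 9.81X; [Q] = 6.54X.
K_c = [Q]^2 / ([N] [R]^3).
Equating to 0.762 (mol/L)^-2: the physical root is X = 0.821.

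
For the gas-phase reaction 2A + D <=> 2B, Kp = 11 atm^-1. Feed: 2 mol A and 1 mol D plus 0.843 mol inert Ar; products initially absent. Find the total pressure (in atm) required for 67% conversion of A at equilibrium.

P = 3.6 atm

Take 2 mol A as basis and let X be its fractional conversion, so ξ = X.
Species balance: n_A = 2 − 2X; n_D = 1 − X; n_B = 2X; n_I = 0.843 (inert).
Total moles n_T = 3.84 − X.
Kp = p_B^2 / (p_A^2 p_D) with p_i = (n_i/n_T)·P.
At X = 0.67: the mole-fraction product g(X) = Π y_i^ν_i = 39.63. Since Kp = g(X)·P^{-1}, P = (g/Kp)^(1/1) = (39.63/11)^(1/1) = 3.6 atm.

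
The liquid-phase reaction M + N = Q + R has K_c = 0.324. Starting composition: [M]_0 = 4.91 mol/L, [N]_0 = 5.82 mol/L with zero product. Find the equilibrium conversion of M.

X = 0.394

Let X = conversion of M; extent ξ = 4.91·X mol/L.
Concentrations: [M] = 4.91 − 4.91X; [N] = 5.82 − 4.91X; [Q] = 4.91X; [R] = 4.91X.
K_c = [Q] [R] / ([M] [N]).
Setting equal to 0.324 and solving for X on (0,1) gives X = 0.394.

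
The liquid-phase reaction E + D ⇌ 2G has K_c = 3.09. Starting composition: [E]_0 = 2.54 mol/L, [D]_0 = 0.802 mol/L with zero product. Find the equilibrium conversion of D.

Let X = conversion of D; extent ξ = 0.802·X mol/L.
Concentrations: [E] = 2.54 − 0.802X; [D] = 0.802 − 0.802X; [G] = 1.6X.
K_c = [G]^2 / ([E] [D]).
Equating to 3.09: the physical root is X = 0.723.

X = 0.723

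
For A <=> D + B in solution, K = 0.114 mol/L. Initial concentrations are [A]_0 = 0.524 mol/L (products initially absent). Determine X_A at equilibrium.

X = 0.370

Let X = conversion of A; extent ξ = 0.524·X mol/L.
Concentrations: [A] = 0.524 − 0.524X; [D] = 0.524X; [B] = 0.524X.
K = [D] [B] / ([A]).
This equals 0.114 at X = 0.370 (the root in 0 < X < 1).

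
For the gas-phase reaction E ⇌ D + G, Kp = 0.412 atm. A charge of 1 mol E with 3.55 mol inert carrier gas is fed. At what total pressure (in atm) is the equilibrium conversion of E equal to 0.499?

Take 1 mol E as basis and let X be its fractional conversion, so ξ = X.
Moles: n_E = 1 − X; n_D = X; n_G = X; n_I = 3.55 (inert).
Total moles n_T = 4.55 + X.
Kp = p_D p_G / (p_E) with p_i = (n_i/n_T)·P.
At X = 0.499: the mole-fraction product g(X) = Π y_i^ν_i = 0.09844. Since Kp = g(X)·P^{1}, P = (Kp/g)^(1/1) = (0.412/0.09844)^(1/1) = 4.19 atm.

P = 4.19 atm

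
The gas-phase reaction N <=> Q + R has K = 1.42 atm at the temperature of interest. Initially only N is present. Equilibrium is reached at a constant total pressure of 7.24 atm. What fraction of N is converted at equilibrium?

X = 0.405

Let X = conversion of N (basis 1 mol N); extent of reaction ξ = X.
Mole table: n_N = 1 − X; n_Q = X; n_R = X.
Total moles n_T = 1 + X.
With p_i = (n_i/n_T)P, K = p_Q p_R / (p_N).
This yields a degree-2 equation in X; solving on (0,1), X = 0.405.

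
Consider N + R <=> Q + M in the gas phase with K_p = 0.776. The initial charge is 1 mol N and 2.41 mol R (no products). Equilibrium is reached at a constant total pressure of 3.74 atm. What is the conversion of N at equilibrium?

X = 0.669

Take 1 mol N as basis and let X be its fractional conversion, so ξ = X.
Species balance: n_N = 1 − X; n_R = 2.41 − X; n_Q = X; n_M = X.
n_T stays at 3.41 (no change in mole number).
Mole fractions y_i = n_i/n_T; K_p = p_Q p_M / (p_N p_R) with p_i = y_i·P.
Equating to 0.776 and solving on 0 < X < 1: X = 0.669.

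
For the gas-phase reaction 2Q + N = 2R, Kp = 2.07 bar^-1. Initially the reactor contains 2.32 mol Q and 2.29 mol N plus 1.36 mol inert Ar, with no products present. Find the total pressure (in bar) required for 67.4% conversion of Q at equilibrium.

P = 7.1 bar

Take 2.32 mol Q as basis and let X be its fractional conversion, so ξ = 1.16X.
At extent ξ: n_Q = 2.32 − 2.32X; n_N = 2.29 − 1.16X; n_R = 2.32X; n_I = 1.36 (inert).
Total moles n_T = 5.97 − 1.16X.
Kp = p_R^2 / (p_Q^2 p_N) with p_i = (n_i/n_T)·P.
At X = 0.674: the mole-fraction product g(X) = Π y_i^ν_i = 14.7. Since Kp = g(X)·P^{-1}, P = (g/Kp)^(1/1) = (14.7/2.07)^(1/1) = 7.1 bar.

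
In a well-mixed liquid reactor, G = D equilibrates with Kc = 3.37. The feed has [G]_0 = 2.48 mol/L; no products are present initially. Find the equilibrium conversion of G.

Let X = conversion of G; extent ξ = 2.48·X mol/L.
Concentrations: [G] = 2.48 − 2.48X; [D] = 2.48X.
Kc = [D] / ([G]).
Setting equal to 3.37 and solving for X on (0,1) gives X = 0.771.

X = 0.771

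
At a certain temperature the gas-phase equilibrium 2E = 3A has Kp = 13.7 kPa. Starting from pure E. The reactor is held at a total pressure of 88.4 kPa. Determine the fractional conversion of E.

X = 0.297

Take 1 mol E as basis and let X be its fractional conversion, so ξ = 0.5X.
At extent ξ: n_E = 1 − X; n_A = 1.5X.
Summing: n_T = 1 + 0.5X.
Mole fractions y_i = n_i/n_T; Kp = p_A^3 / (p_E^2) with p_i = y_i·P.
Equating to 13.7 kPa and solving on 0 < X < 1: X = 0.297.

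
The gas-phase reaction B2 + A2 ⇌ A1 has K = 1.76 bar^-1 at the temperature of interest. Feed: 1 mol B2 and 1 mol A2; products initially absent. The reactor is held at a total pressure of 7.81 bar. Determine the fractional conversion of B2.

Let X = conversion of B2 (basis 1 mol B2); extent of reaction ξ = X.
Mole table: n_B2 = 1 − X; n_A2 = 1 − X; n_A1 = X.
Summing: n_T = 2 − X.
y_i = n_i/n_T, p_i = y_i·P. K = p_A1 / (p_B2 p_A2).
Substituting and setting equal to 1.76 bar^-1 gives a polynomial in X; the root in (0,1) is X = 0.740.

X = 0.740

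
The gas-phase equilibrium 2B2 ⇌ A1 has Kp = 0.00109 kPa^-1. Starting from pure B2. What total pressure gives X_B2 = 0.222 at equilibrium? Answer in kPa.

P = 150 kPa

Take 1 mol B2 as basis and let X be its fractional conversion, so ξ = 0.5X.
Moles: n_B2 = 1 − X; n_A1 = 0.5X.
Total moles n_T = 1 − 0.5X.
Kp = p_A1 / (p_B2^2) with p_i = (n_i/n_T)·P.
At X = 0.222: the mole-fraction product g(X) = Π y_i^ν_i = 0.163. Since Kp = g(X)·P^{-1}, P = (g/Kp)^(1/1) = (0.163/0.00109)^(1/1) = 150 kPa.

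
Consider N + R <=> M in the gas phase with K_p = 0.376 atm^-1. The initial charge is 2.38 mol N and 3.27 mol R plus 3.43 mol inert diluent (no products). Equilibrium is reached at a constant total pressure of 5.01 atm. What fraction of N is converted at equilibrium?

X = 0.357

Take 2.38 mol N as basis and let X be its fractional conversion, so ξ = 2.38X.
Moles: n_N = 2.38 − 2.38X; n_R = 3.27 − 2.38X; n_M = 2.38X; n_I = 3.43 (inert).
n_T = Σnᵢ = 9.08 − 2.38X.
With p_i = (n_i/n_T)P, K_p = p_M / (p_N p_R).
Substituting and setting equal to 0.376 atm^-1 gives a polynomial in X; the root in (0,1) is X = 0.357.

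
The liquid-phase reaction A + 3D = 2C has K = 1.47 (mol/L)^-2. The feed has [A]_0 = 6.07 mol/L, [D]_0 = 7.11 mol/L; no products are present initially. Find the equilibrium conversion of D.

Let X = conversion of D; extent ξ = 7.11X/3 mol/L.
Concentrations: [A] = 6.07 − 2.37X; [D] = 7.11 − 7.11X; [C] = 4.74X.
K = [C]^2 / ([A] [D]^3).
Equating to 1.47 (mol/L)^-2: the physical root is X = 0.811.

X = 0.811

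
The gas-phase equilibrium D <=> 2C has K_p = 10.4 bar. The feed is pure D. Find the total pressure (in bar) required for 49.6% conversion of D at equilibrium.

P = 7.97 bar

Basis: 1 mol D initially; let X = conversion of D. Extent ξ = X.
Mole table: n_D = 1 − X; n_C = 2X.
n_T = Σnᵢ = 1 + X.
K_p = p_C^2 / (p_D) with p_i = (n_i/n_T)·P.
At X = 0.496: the mole-fraction product g(X) = Π y_i^ν_i = 1.305. Since K_p = g(X)·P^{1}, P = (K_p/g)^(1/1) = (10.4/1.305)^(1/1) = 7.97 bar.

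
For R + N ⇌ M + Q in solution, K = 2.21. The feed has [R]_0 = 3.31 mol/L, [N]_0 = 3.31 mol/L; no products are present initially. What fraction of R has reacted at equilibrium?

X = 0.598

Let X = conversion of R; extent ξ = 3.31·X mol/L.
Concentrations: [R] = 3.31 − 3.31X; [N] = 3.31 − 3.31X; [M] = 3.31X; [Q] = 3.31X.
K = [M] [Q] / ([R] [N]).
Setting equal to 2.21 and solving for X on (0,1) gives X = 0.598.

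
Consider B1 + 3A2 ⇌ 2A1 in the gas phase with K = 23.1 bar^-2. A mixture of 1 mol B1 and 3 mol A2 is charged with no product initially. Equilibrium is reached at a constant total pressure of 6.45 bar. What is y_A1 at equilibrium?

Take 1 mol B1 as basis and let X be its fractional conversion, so ξ = X.
Mole table: n_B1 = 1 − X; n_A2 = 3 − 3X; n_A1 = 2X.
Total moles n_T = 4 − 2X.
With p_i = (n_i/n_T)P, K = p_A1^2 / (p_B1 p_A2^3).
Substituting and setting equal to 23.1 bar^-2 gives a polynomial in X; the root in (0,1) is X = 0.844.
Then n_A1 = 1.69, n_T = 2.31, so y_A1 = 0.731.

y_A1 = 0.731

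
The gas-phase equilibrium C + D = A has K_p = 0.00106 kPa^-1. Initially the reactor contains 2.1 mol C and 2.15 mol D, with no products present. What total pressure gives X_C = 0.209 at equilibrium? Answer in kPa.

Let X = conversion of C (basis 2.1 mol C); extent of reaction ξ = 2.1X.
Species balance: n_C = 2.1 − 2.1X; n_D = 2.15 − 2.1X; n_A = 2.1X.
Total moles n_T = 4.25 − 2.1X.
K_p = p_A / (p_C p_D) with p_i = (n_i/n_T)·P.
At X = 0.209: the mole-fraction product g(X) = Π y_i^ν_i = 0.5885. Since K_p = g(X)·P^{-1}, P = (g/K_p)^(1/1) = (0.5885/0.00106)^(1/1) = 555 kPa.

P = 555 kPa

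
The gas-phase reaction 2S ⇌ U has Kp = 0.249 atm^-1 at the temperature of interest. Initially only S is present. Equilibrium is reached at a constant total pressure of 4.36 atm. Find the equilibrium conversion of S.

Let X = conversion of S (basis 1 mol S); extent of reaction ξ = 0.5X.
Mole table: n_S = 1 − X; n_U = 0.5X.
Summing: n_T = 1 − 0.5X.
y_i = n_i/n_T, p_i = y_i·P. Kp = p_U / (p_S^2).
Setting this equal to 0.249 atm^-1 and taking the physical root (0 < X < 1) gives X = 0.567.

X = 0.567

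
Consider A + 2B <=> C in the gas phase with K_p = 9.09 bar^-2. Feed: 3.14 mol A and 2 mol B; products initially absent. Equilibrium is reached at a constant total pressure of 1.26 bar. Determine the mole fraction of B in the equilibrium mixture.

Basis: 2 mol B initially; let X = conversion of B. Extent ξ = X.
At extent ξ: n_A = 3.14 − X; n_B = 2 − 2X; n_C = X.
Total moles n_T = 5.14 − 2X.
With p_i = (n_i/n_T)P, K_p = p_C / (p_A p_B^2).
Substituting and setting equal to 9.09 bar^-2 gives a polynomial in X; the root in (0,1) is X = 0.733.
Then n_B = 0.534, n_T = 3.67, so y_B = 0.145.

y_B = 0.145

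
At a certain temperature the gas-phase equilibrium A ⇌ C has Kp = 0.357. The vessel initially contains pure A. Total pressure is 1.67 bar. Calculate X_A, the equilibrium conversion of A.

X = 0.263

Basis: 1 mol A initially; let X = conversion of A. Extent ξ = X.
Species balance: n_A = 1 − X; n_C = X.
Total moles n_T = 1 (Δν = 0, constant).
Mole fractions y_i = n_i/n_T; Kp = p_C / (p_A) with p_i = y_i·P.
Equating to 0.357 and solving on 0 < X < 1: X = 0.263.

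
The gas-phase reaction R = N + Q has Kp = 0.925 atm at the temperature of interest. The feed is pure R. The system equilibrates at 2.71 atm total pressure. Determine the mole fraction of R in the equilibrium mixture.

Take 1 mol R as basis and let X be its fractional conversion, so ξ = X.
Species balance: n_R = 1 − X; n_N = X; n_Q = X.
Total moles n_T = 1 + X.
y_i = n_i/n_T, p_i = y_i·P. Kp = p_N p_Q / (p_R).
Setting this equal to 0.925 atm and taking the physical root (0 < X < 1) gives X = 0.504.
Then n_R = 0.496, n_T = 1.5, so y_R = 0.329.

y_R = 0.329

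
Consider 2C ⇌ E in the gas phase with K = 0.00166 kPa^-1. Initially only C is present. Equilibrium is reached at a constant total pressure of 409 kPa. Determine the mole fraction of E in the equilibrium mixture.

y_E = 0.317

Take 1 mol C as basis and let X be its fractional conversion, so ξ = 0.5X.
Moles: n_C = 1 − X; n_E = 0.5X.
Total moles n_T = 1 − 0.5X.
Mole fractions y_i = n_i/n_T; K = p_E / (p_C^2) with p_i = y_i·P.
Setting this equal to 0.00166 kPa^-1 and taking the physical root (0 < X < 1) gives X = 0.481.
Then n_E = 0.241, n_T = 0.759, so y_E = 0.317.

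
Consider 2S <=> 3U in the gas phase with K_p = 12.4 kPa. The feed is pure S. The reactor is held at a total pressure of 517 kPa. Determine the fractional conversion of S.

X = 0.174

Basis: 1 mol S initially; let X = conversion of S. Extent ξ = 0.5X.
Moles: n_S = 1 − X; n_U = 1.5X.
Summing: n_T = 1 + 0.5X.
y_i = n_i/n_T, p_i = y_i·P. K_p = p_U^3 / (p_S^2).
Substituting and setting equal to 12.4 kPa gives a polynomial in X; the root in (0,1) is X = 0.174.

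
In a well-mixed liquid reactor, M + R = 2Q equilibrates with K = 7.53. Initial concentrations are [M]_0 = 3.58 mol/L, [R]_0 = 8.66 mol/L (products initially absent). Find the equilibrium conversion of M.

X = 0.794

Let X = conversion of M; extent ξ = 3.58·X mol/L.
Concentrations: [M] = 3.58 − 3.58X; [R] = 8.66 − 3.58X; [Q] = 7.16X.
K = [Q]^2 / ([M] [R]).
Solving K = 7.53 for X ∈ (0,1): X = 0.794.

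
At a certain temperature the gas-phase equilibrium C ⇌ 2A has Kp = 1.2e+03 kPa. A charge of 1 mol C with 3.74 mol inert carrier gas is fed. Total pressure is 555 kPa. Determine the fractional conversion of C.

Basis: 1 mol C initially; let X = conversion of C. Extent ξ = X.
Mole table: n_C = 1 − X; n_A = 2X; n_I = 3.74 (inert).
n_T = Σnᵢ = 4.74 + X.
Mole fractions y_i = n_i/n_T; Kp = p_A^2 / (p_C) with p_i = y_i·P.
Equating to 1.2e+03 kPa and solving on 0 < X < 1: X = 0.791.

X = 0.791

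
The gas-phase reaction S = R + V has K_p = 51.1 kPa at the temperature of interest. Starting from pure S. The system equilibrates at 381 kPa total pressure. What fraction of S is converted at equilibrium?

Basis: 1 mol S initially; let X = conversion of S. Extent ξ = X.
Species balance: n_S = 1 − X; n_R = X; n_V = X.
Summing: n_T = 1 + X.
y_i = n_i/n_T, p_i = y_i·P. K_p = p_R p_V / (p_S).
Setting this equal to 51.1 kPa and taking the physical root (0 < X < 1) gives X = 0.344.

X = 0.344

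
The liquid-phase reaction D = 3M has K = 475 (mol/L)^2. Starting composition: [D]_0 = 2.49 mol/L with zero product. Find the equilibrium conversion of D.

Let X = conversion of D; extent ξ = 2.49·X mol/L.
Concentrations: [D] = 2.49 − 2.49X; [M] = 7.47X.
K = [M]^3 / ([D]).
Equating to 475 (mol/L)^2: the physical root is X = 0.812.

X = 0.812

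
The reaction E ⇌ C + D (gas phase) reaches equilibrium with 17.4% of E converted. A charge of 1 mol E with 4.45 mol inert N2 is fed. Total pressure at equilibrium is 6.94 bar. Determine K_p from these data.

K_p = 0.0452 bar

Take 1 mol E as basis and let X be its fractional conversion, so ξ = X.
At extent ξ: n_E = 1 − X; n_C = X; n_D = X; n_I = 4.45 (inert).
Total moles n_T = 5.45 + X.
At X = 0.174: n_E = 0.826, n_C = 0.174, n_D = 0.174, n_T = 5.62.
p_i = (n_i/n_T)·P. K_p = p_C p_D / (p_E) = 0.0452 bar.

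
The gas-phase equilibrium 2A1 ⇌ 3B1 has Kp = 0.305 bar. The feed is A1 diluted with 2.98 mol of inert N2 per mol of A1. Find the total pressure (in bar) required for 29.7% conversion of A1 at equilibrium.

P = 7.04 bar

Take 1 mol A1 as basis and let X be its fractional conversion, so ξ = 0.5X.
At extent ξ: n_A1 = 1 − X; n_B1 = 1.5X; n_I = 2.98 (inert).
Total moles n_T = 3.98 + 0.5X.
Kp = p_B1^3 / (p_A1^2) with p_i = (n_i/n_T)·P.
At X = 0.297: the mole-fraction product g(X) = Π y_i^ν_i = 0.04334. Since Kp = g(X)·P^{1}, P = (Kp/g)^(1/1) = (0.305/0.04334)^(1/1) = 7.04 bar.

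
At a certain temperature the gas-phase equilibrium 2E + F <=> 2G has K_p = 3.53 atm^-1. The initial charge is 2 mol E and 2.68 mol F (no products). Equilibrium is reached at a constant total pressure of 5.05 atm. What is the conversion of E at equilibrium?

X = 0.747

Basis: 2 mol E initially; let X = conversion of E. Extent ξ = X.
At extent ξ: n_E = 2 − 2X; n_F = 2.68 − X; n_G = 2X.
Total moles n_T = 4.68 − X.
Mole fractions y_i = n_i/n_T; K_p = p_G^2 / (p_E^2 p_F) with p_i = y_i·P.
Equating to 3.53 atm^-1 and solving on 0 < X < 1: X = 0.747.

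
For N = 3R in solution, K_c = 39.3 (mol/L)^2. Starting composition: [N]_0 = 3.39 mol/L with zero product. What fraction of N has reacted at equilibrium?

Let X = conversion of N; extent ξ = 3.39·X mol/L.
Concentrations: [N] = 3.39 − 3.39X; [R] = 10.2X.
K_c = [R]^3 / ([N]).
Equating to 39.3 (mol/L)^2: the physical root is X = 0.419.

X = 0.419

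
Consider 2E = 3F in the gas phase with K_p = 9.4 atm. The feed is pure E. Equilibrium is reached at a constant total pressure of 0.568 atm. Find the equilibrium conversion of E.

X = 0.750

Take 1 mol E as basis and let X be its fractional conversion, so ξ = 0.5X.
Moles: n_E = 1 − X; n_F = 1.5X.
Total moles n_T = 1 + 0.5X.
Mole fractions y_i = n_i/n_T; K_p = p_F^3 / (p_E^2) with p_i = y_i·P.
Substituting and setting equal to 9.4 atm gives a polynomial in X; the root in (0,1) is X = 0.750.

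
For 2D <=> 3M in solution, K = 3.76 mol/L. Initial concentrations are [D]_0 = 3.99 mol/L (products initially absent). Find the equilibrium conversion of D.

Let X = conversion of D; extent ξ = 3.99X/2 mol/L.
Concentrations: [D] = 3.99 − 3.99X; [M] = 5.99X.
K = [M]^3 / ([D]^2).
Solving K = 3.76 for X ∈ (0,1): X = 0.443.

X = 0.443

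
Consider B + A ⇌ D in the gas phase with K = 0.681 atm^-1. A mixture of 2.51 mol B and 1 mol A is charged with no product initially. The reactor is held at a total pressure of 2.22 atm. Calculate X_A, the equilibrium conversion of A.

X = 0.502

Let X = conversion of A (basis 1 mol A); extent of reaction ξ = X.
Mole table: n_B = 2.51 − X; n_A = 1 − X; n_D = X.
n_T = Σnᵢ = 3.51 − X.
y_i = n_i/n_T, p_i = y_i·P. K = p_D / (p_B p_A).
Setting this equal to 0.681 atm^-1 and taking the physical root (0 < X < 1) gives X = 0.502.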